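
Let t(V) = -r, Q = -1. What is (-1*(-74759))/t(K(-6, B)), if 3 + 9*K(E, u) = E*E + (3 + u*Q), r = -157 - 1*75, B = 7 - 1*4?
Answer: 74759/232 ≈ 322.24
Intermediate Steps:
B = 3 (B = 7 - 4 = 3)
r = -232 (r = -157 - 75 = -232)
K(E, u) = -u/9 + E²/9 (K(E, u) = -⅓ + (E*E + (3 + u*(-1)))/9 = -⅓ + (E² + (3 - u))/9 = -⅓ + (3 + E² - u)/9 = -⅓ + (⅓ - u/9 + E²/9) = -u/9 + E²/9)
t(V) = 232 (t(V) = -1*(-232) = 232)
(-1*(-74759))/t(K(-6, B)) = -1*(-74759)/232 = 74759*(1/232) = 74759/232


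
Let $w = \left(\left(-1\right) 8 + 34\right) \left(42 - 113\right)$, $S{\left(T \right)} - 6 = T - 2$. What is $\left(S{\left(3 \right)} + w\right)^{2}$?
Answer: $3381921$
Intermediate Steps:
$S{\left(T \right)} = 4 + T$ ($S{\left(T \right)} = 6 + \left(T - 2\right) = 6 + \left(-2 + T\right) = 4 + T$)
$w = -1846$ ($w = \left(-8 + 34\right) \left(-71\right) = 26 \left(-71\right) = -1846$)
$\left(S{\left(3 \right)} + w\right)^{2} = \left(\left(4 + 3\right) - 1846\right)^{2} = \left(7 - 1846\right)^{2} = \left(-1839\right)^{2} = 3381921$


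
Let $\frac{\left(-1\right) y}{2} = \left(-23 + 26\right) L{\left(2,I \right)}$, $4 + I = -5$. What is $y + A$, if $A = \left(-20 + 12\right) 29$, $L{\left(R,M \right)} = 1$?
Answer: $-238$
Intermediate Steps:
$I = -9$ ($I = -4 - 5 = -9$)
$y = -6$ ($y = - 2 \left(-23 + 26\right) 1 = - 2 \cdot 3 \cdot 1 = \left(-2\right) 3 = -6$)
$A = -232$ ($A = \left(-8\right) 29 = -232$)
$y + A = -6 - 232 = -238$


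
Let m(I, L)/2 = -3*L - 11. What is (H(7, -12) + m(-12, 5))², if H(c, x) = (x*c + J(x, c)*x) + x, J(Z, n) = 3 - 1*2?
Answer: 25600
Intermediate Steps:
J(Z, n) = 1 (J(Z, n) = 3 - 2 = 1)
m(I, L) = -22 - 6*L (m(I, L) = 2*(-3*L - 11) = 2*(-11 - 3*L) = -22 - 6*L)
H(c, x) = 2*x + c*x (H(c, x) = (x*c + 1*x) + x = (c*x + x) + x = (x + c*x) + x = 2*x + c*x)
(H(7, -12) + m(-12, 5))² = (-12*(2 + 7) + (-22 - 6*5))² = (-12*9 + (-22 - 30))² = (-108 - 52)² = (-160)² = 25600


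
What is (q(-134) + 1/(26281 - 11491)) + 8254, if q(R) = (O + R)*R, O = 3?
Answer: 381700321/14790 ≈ 25808.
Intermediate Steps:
q(R) = R*(3 + R) (q(R) = (3 + R)*R = R*(3 + R))
(q(-134) + 1/(26281 - 11491)) + 8254 = (-134*(3 - 134) + 1/(26281 - 11491)) + 8254 = (-134*(-131) + 1/14790) + 8254 = (17554 + 1/14790) + 8254 = 259623661/14790 + 8254 = 381700321/14790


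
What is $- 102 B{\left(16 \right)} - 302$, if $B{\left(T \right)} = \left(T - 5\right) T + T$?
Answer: $-19886$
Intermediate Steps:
$B{\left(T \right)} = T + T \left(-5 + T\right)$ ($B{\left(T \right)} = \left(T - 5\right) T + T = \left(-5 + T\right) T + T = T \left(-5 + T\right) + T = T + T \left(-5 + T\right)$)
$- 102 B{\left(16 \right)} - 302 = - 102 \cdot 16 \left(-4 + 16\right) - 302 = - 102 \cdot 16 \cdot 12 - 302 = \left(-102\right) 192 - 302 = -19584 - 302 = -19886$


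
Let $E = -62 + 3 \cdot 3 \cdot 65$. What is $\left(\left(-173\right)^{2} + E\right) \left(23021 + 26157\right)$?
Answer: $1497568456$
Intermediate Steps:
$E = 523$ ($E = -62 + 9 \cdot 65 = -62 + 585 = 523$)
$\left(\left(-173\right)^{2} + E\right) \left(23021 + 26157\right) = \left(\left(-173\right)^{2} + 523\right) \left(23021 + 26157\right) = \left(29929 + 523\right) 49178 = 30452 \cdot 49178 = 1497568456$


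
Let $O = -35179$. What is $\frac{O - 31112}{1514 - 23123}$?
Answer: $\frac{22097}{7203} \approx 3.0677$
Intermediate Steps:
$\frac{O - 31112}{1514 - 23123} = \frac{-35179 - 31112}{1514 - 23123} = - \frac{66291}{-21609} = \left(-66291\right) \left(- \frac{1}{21609}\right) = \frac{22097}{7203}$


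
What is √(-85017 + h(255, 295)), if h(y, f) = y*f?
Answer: 24*I*√17 ≈ 98.955*I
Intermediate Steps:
h(y, f) = f*y
√(-85017 + h(255, 295)) = √(-85017 + 295*255) = √(-85017 + 75225) = √(-9792) = 24*I*√17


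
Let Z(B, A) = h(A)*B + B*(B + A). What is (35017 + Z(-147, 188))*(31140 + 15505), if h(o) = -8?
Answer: 1407093070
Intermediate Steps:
Z(B, A) = -8*B + B*(A + B) (Z(B, A) = -8*B + B*(B + A) = -8*B + B*(A + B))
(35017 + Z(-147, 188))*(31140 + 15505) = (35017 - 147*(-8 + 188 - 147))*(31140 + 15505) = (35017 - 147*33)*46645 = (35017 - 4851)*46645 = 30166*46645 = 1407093070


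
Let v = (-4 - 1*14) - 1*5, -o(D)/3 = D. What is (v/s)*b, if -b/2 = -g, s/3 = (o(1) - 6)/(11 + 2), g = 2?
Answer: 1196/27 ≈ 44.296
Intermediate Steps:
o(D) = -3*D
s = -27/13 (s = 3*((-3*1 - 6)/(11 + 2)) = 3*((-3 - 6)/13) = 3*(-9*1/13) = 3*(-9/13) = -27/13 ≈ -2.0769)
v = -23 (v = (-4 - 14) - 5 = -18 - 5 = -23)
b = 4 (b = -(-2)*2 = -2*(-2) = 4)
(v/s)*b = -23/(-27/13)*4 = -23*(-13/27)*4 = (299/27)*4 = 1196/27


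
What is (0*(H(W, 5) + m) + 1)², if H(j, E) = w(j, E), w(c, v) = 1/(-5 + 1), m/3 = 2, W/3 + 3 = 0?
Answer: 1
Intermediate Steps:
W = -9 (W = -9 + 3*0 = -9 + 0 = -9)
m = 6 (m = 3*2 = 6)
w(c, v) = -¼ (w(c, v) = 1/(-4) = -¼)
H(j, E) = -¼
(0*(H(W, 5) + m) + 1)² = (0*(-¼ + 6) + 1)² = (0*(23/4) + 1)² = (0 + 1)² = 1² = 1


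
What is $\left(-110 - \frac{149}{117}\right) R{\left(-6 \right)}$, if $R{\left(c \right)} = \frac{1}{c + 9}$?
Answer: $- \frac{13019}{351} \approx -37.091$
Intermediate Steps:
$R{\left(c \right)} = \frac{1}{9 + c}$
$\left(-110 - \frac{149}{117}\right) R{\left(-6 \right)} = \frac{-110 - \frac{149}{117}}{9 - 6} = \frac{-110 - \frac{149}{117}}{3} = \left(-110 - \frac{149}{117}\right) \frac{1}{3} = \left(- \frac{13019}{117}\right) \frac{1}{3} = - \frac{13019}{351}$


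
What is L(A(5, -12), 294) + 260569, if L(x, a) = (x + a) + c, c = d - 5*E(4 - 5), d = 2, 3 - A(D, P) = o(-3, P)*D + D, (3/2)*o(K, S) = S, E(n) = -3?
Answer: 260918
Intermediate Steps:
o(K, S) = 2*S/3
A(D, P) = 3 - D - 2*D*P/3 (A(D, P) = 3 - ((2*P/3)*D + D) = 3 - (2*D*P/3 + D) = 3 - (D + 2*D*P/3) = 3 + (-D - 2*D*P/3) = 3 - D - 2*D*P/3)
c = 17 (c = 2 - 5*(-3) = 2 + 15 = 17)
L(x, a) = 17 + a + x (L(x, a) = (x + a) + 17 = (a + x) + 17 = 17 + a + x)
L(A(5, -12), 294) + 260569 = (17 + 294 + (3 - 1*5 - 2/3*5*(-12))) + 260569 = (17 + 294 + (3 - 5 + 40)) + 260569 = (17 + 294 + 38) + 260569 = 349 + 260569 = 260918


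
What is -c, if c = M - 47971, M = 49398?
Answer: -1427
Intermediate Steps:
c = 1427 (c = 49398 - 47971 = 1427)
-c = -1*1427 = -1427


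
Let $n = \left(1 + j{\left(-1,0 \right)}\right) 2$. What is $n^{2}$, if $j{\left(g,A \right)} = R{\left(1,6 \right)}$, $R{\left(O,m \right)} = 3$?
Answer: $64$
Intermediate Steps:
$j{\left(g,A \right)} = 3$
$n = 8$ ($n = \left(1 + 3\right) 2 = 4 \cdot 2 = 8$)
$n^{2} = 8^{2} = 64$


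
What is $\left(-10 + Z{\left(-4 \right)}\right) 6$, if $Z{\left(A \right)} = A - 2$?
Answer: $-96$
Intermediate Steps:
$Z{\left(A \right)} = -2 + A$
$\left(-10 + Z{\left(-4 \right)}\right) 6 = \left(-10 - 6\right) 6 = \left(-16\right) 6 = -96$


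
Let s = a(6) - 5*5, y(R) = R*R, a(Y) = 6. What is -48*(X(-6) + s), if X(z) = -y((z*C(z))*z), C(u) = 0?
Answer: 912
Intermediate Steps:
y(R) = R²
X(z) = 0 (X(z) = -((z*0)*z)² = -(0*z)² = -1*0² = -1*0 = 0)
s = -19 (s = 6 - 5*5 = 6 - 25 = -19)
-48*(X(-6) + s) = -48*(0 - 19) = -48*(-19) = 912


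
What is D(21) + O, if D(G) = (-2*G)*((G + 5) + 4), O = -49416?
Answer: -50676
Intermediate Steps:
D(G) = -2*G*(9 + G) (D(G) = (-2*G)*((5 + G) + 4) = (-2*G)*(9 + G) = -2*G*(9 + G))
D(21) + O = -2*21*(9 + 21) - 49416 = -2*21*30 - 49416 = -1260 - 49416 = -50676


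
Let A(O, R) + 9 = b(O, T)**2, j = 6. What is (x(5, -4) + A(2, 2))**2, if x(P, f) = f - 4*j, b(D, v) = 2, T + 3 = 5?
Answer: 1089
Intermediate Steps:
T = 2 (T = -3 + 5 = 2)
x(P, f) = -24 + f (x(P, f) = f - 4*6 = f - 24 = -24 + f)
A(O, R) = -5 (A(O, R) = -9 + 2**2 = -9 + 4 = -5)
(x(5, -4) + A(2, 2))**2 = ((-24 - 4) - 5)**2 = (-28 - 5)**2 = (-33)**2 = 1089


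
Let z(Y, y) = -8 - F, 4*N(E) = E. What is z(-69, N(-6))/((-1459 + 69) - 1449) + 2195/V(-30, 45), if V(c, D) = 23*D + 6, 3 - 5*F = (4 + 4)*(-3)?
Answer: 31227772/14776995 ≈ 2.1133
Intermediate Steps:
F = 27/5 (F = ⅗ - (4 + 4)*(-3)/5 = ⅗ - 8*(-3)/5 = ⅗ - ⅕*(-24) = ⅗ + 24/5 = 27/5 ≈ 5.4000)
V(c, D) = 6 + 23*D
N(E) = E/4
z(Y, y) = -67/5 (z(Y, y) = -8 - 1*27/5 = -8 - 27/5 = -67/5)
z(-69, N(-6))/((-1459 + 69) - 1449) + 2195/V(-30, 45) = -67/(5*((-1459 + 69) - 1449)) + 2195/(6 + 23*45) = -67/(5*(-1390 - 1449)) + 2195/(6 + 1035) = -67/5/(-2839) + 2195/1041 = -67/5*(-1/2839) + 2195*(1/1041) = 67/14195 + 2195/1041 = 31227772/14776995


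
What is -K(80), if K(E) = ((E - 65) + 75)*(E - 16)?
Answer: -5760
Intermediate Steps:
K(E) = (-16 + E)*(10 + E) (K(E) = ((-65 + E) + 75)*(-16 + E) = (10 + E)*(-16 + E) = (-16 + E)*(10 + E))
-K(80) = -(-160 + 80² - 6*80) = -(-160 + 6400 - 480) = -1*5760 = -5760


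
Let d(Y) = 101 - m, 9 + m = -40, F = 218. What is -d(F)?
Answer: -150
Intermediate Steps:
m = -49 (m = -9 - 40 = -49)
d(Y) = 150 (d(Y) = 101 - 1*(-49) = 101 + 49 = 150)
-d(F) = -1*150 = -150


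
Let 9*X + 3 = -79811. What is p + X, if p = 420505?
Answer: 3704731/9 ≈ 4.1164e+5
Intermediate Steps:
X = -79814/9 (X = -⅓ + (⅑)*(-79811) = -⅓ - 79811/9 = -79814/9 ≈ -8868.2)
p + X = 420505 - 79814/9 = 3704731/9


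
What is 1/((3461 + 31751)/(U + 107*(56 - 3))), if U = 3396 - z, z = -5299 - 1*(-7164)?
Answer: 3601/17606 ≈ 0.20453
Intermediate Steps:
z = 1865 (z = -5299 + 7164 = 1865)
U = 1531 (U = 3396 - 1*1865 = 3396 - 1865 = 1531)
1/((3461 + 31751)/(U + 107*(56 - 3))) = 1/((3461 + 31751)/(1531 + 107*(56 - 3))) = 1/(35212/(1531 + 107*53)) = 1/(35212/(1531 + 5671)) = 1/(35212/7202) = 1/(35212*(1/7202)) = 1/(17606/3601) = 3601/17606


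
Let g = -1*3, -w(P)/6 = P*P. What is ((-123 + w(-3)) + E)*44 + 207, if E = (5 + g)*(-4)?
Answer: -7933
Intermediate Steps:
w(P) = -6*P² (w(P) = -6*P*P = -6*P²)
g = -3
E = -8 (E = (5 - 3)*(-4) = 2*(-4) = -8)
((-123 + w(-3)) + E)*44 + 207 = ((-123 - 6*(-3)²) - 8)*44 + 207 = ((-123 - 6*9) - 8)*44 + 207 = ((-123 - 54) - 8)*44 + 207 = (-177 - 8)*44 + 207 = -185*44 + 207 = -8140 + 207 = -7933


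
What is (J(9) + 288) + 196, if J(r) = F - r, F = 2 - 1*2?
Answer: 475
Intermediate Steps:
F = 0 (F = 2 - 2 = 0)
J(r) = -r (J(r) = 0 - r = -r)
(J(9) + 288) + 196 = (-1*9 + 288) + 196 = (-9 + 288) + 196 = 279 + 196 = 475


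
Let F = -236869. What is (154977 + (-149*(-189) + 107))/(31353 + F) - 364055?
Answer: -74819310625/205516 ≈ -3.6406e+5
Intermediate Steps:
(154977 + (-149*(-189) + 107))/(31353 + F) - 364055 = (154977 + (-149*(-189) + 107))/(31353 - 236869) - 364055 = (154977 + (28161 + 107))/(-205516) - 364055 = (154977 + 28268)*(-1/205516) - 364055 = 183245*(-1/205516) - 364055 = -183245/205516 - 364055 = -74819310625/205516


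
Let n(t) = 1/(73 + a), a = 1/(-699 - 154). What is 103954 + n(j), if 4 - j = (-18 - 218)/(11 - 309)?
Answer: 6473008525/62268 ≈ 1.0395e+5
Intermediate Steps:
a = -1/853 (a = 1/(-853) = -1/853 ≈ -0.0011723)
j = 478/149 (j = 4 - (-18 - 218)/(11 - 309) = 4 - (-236)/(-298) = 4 - (-236)*(-1)/298 = 4 - 1*118/149 = 4 - 118/149 = 478/149 ≈ 3.2081)
n(t) = 853/62268 (n(t) = 1/(73 - 1/853) = 1/(62268/853) = 853/62268)
103954 + n(j) = 103954 + 853/62268 = 6473008525/62268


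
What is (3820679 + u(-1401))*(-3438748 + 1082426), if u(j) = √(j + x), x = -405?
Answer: -9002749982638 - 2356322*I*√1806 ≈ -9.0028e+12 - 1.0014e+8*I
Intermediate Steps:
u(j) = √(-405 + j) (u(j) = √(j - 405) = √(-405 + j))
(3820679 + u(-1401))*(-3438748 + 1082426) = (3820679 + √(-405 - 1401))*(-3438748 + 1082426) = (3820679 + √(-1806))*(-2356322) = (3820679 + I*√1806)*(-2356322) = -9002749982638 - 2356322*I*√1806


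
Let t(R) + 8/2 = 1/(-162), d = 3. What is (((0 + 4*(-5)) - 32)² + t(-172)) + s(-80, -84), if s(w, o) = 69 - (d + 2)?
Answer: 447767/162 ≈ 2764.0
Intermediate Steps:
t(R) = -649/162 (t(R) = -4 + 1/(-162) = -4 - 1/162 = -649/162)
s(w, o) = 64 (s(w, o) = 69 - (3 + 2) = 69 - 1*5 = 69 - 5 = 64)
(((0 + 4*(-5)) - 32)² + t(-172)) + s(-80, -84) = (((0 + 4*(-5)) - 32)² - 649/162) + 64 = (((0 - 20) - 32)² - 649/162) + 64 = ((-20 - 32)² - 649/162) + 64 = ((-52)² - 649/162) + 64 = (2704 - 649/162) + 64 = 437399/162 + 64 = 447767/162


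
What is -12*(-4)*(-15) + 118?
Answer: -602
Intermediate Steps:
-12*(-4)*(-15) + 118 = 48*(-15) + 118 = -720 + 118 = -602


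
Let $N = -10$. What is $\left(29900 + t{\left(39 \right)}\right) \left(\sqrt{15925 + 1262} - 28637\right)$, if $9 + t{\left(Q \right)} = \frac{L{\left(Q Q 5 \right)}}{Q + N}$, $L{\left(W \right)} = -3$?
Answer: $- \frac{24823582532}{29} + \frac{866836 \sqrt{17187}}{29} \approx -8.5207 \cdot 10^{8}$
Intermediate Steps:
$t{\left(Q \right)} = -9 - \frac{3}{-10 + Q}$ ($t{\left(Q \right)} = -9 + \frac{1}{Q - 10} \left(-3\right) = -9 + \frac{1}{-10 + Q} \left(-3\right) = -9 - \frac{3}{-10 + Q}$)
$\left(29900 + t{\left(39 \right)}\right) \left(\sqrt{15925 + 1262} - 28637\right) = \left(29900 + \frac{3 \left(29 - 117\right)}{-10 + 39}\right) \left(\sqrt{15925 + 1262} - 28637\right) = \left(29900 + \frac{3 \left(29 - 117\right)}{29}\right) \left(\sqrt{17187} - 28637\right) = \left(29900 + 3 \cdot \frac{1}{29} \left(-88\right)\right) \left(-28637 + \sqrt{17187}\right) = \left(29900 - \frac{264}{29}\right) \left(-28637 + \sqrt{17187}\right) = \frac{866836 \left(-28637 + \sqrt{17187}\right)}{29} = - \frac{24823582532}{29} + \frac{866836 \sqrt{17187}}{29}$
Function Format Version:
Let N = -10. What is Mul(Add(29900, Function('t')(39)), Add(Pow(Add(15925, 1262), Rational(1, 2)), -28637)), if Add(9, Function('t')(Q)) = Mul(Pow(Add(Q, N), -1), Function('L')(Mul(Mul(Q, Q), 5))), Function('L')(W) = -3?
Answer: Add(Rational(-24823582532, 29), Mul(Rational(866836, 29), Pow(17187, Rational(1, 2)))) ≈ -8.5207e+8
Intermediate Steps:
Function('t')(Q) = Add(-9, Mul(-3, Pow(Add(-10, Q), -1))) (Function('t')(Q) = Add(-9, Mul(Pow(Add(Q, -10), -1), -3)) = Add(-9, Mul(Pow(Add(-10, Q), -1), -3)) = Add(-9, Mul(-3, Pow(Add(-10, Q), -1))))
Mul(Add(29900, Function('t')(39)), Add(Pow(Add(15925, 1262), Rational(1, 2)), -28637)) = Mul(Add(29900, Mul(3, Pow(Add(-10, 39), -1), Add(29, Mul(-3, 39)))), Add(Pow(Add(15925, 1262), Rational(1, 2)), -28637)) = Mul(Add(29900, Mul(3, Pow(29, -1), Add(29, -117))), Add(Pow(17187, Rational(1, 2)), -28637)) = Mul(Add(29900, Mul(3, Rational(1, 29), -88)), Add(-28637, Pow(17187, Rational(1, 2)))) = Mul(Add(29900, Rational(-264, 29)), Add(-28637, Pow(17187, Rational(1, 2)))) = Mul(Rational(866836, 29), Add(-28637, Pow(17187, Rational(1, 2)))) = Add(Rational(-24823582532, 29), Mul(Rational(866836, 29), Pow(17187, Rational(1, 2))))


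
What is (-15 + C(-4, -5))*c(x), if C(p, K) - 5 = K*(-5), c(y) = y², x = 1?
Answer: 15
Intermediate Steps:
C(p, K) = 5 - 5*K (C(p, K) = 5 + K*(-5) = 5 - 5*K)
(-15 + C(-4, -5))*c(x) = (-15 + (5 - 5*(-5)))*1² = (-15 + (5 + 25))*1 = (-15 + 30)*1 = 15*1 = 15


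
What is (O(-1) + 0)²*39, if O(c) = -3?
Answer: 351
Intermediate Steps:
(O(-1) + 0)²*39 = (-3 + 0)²*39 = (-3)²*39 = 9*39 = 351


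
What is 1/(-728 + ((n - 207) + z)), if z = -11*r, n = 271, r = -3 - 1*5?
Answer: -1/576 ≈ -0.0017361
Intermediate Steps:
r = -8 (r = -3 - 5 = -8)
z = 88 (z = -11*(-8) = 88)
1/(-728 + ((n - 207) + z)) = 1/(-728 + ((271 - 207) + 88)) = 1/(-728 + (64 + 88)) = 1/(-728 + 152) = 1/(-576) = -1/576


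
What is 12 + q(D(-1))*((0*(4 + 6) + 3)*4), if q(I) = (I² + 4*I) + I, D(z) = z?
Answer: -36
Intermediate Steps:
q(I) = I² + 5*I
12 + q(D(-1))*((0*(4 + 6) + 3)*4) = 12 + (-(5 - 1))*((0*(4 + 6) + 3)*4) = 12 + (-1*4)*((0*10 + 3)*4) = 12 - 4*(0 + 3)*4 = 12 - 12*4 = 12 - 4*12 = 12 - 48 = -36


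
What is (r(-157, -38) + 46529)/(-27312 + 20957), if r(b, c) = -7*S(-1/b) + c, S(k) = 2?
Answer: -46477/6355 ≈ -7.3135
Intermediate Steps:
r(b, c) = -14 + c (r(b, c) = -7*2 + c = -14 + c)
(r(-157, -38) + 46529)/(-27312 + 20957) = ((-14 - 38) + 46529)/(-27312 + 20957) = (-52 + 46529)/(-6355) = 46477*(-1/6355) = -46477/6355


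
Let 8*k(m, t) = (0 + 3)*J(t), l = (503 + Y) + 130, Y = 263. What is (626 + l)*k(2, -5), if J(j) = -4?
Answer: -2283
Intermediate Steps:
l = 896 (l = (503 + 263) + 130 = 766 + 130 = 896)
k(m, t) = -3/2 (k(m, t) = ((0 + 3)*(-4))/8 = (3*(-4))/8 = (⅛)*(-12) = -3/2)
(626 + l)*k(2, -5) = (626 + 896)*(-3/2) = 1522*(-3/2) = -2283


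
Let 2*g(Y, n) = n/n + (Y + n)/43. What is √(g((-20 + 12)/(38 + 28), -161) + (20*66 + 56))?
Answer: √2767894305/1419 ≈ 37.076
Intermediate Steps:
g(Y, n) = ½ + Y/86 + n/86 (g(Y, n) = (n/n + (Y + n)/43)/2 = (1 + (Y + n)*(1/43))/2 = (1 + (Y/43 + n/43))/2 = (1 + Y/43 + n/43)/2 = ½ + Y/86 + n/86)
√(g((-20 + 12)/(38 + 28), -161) + (20*66 + 56)) = √((½ + ((-20 + 12)/(38 + 28))/86 + (1/86)*(-161)) + (20*66 + 56)) = √((½ + (-8/66)/86 - 161/86) + (1320 + 56)) = √((½ + (-8*1/66)/86 - 161/86) + 1376) = √((½ + (1/86)*(-4/33) - 161/86) + 1376) = √((½ - 2/1419 - 161/86) + 1376) = √(-1949/1419 + 1376) = √(1950595/1419) = √2767894305/1419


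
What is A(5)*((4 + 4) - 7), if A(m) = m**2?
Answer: 25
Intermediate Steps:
A(5)*((4 + 4) - 7) = 5**2*((4 + 4) - 7) = 25*(8 - 7) = 25*1 = 25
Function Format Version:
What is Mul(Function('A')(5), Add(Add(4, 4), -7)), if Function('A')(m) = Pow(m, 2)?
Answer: 25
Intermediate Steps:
Mul(Function('A')(5), Add(Add(4, 4), -7)) = Mul(Pow(5, 2), Add(Add(4, 4), -7)) = Mul(25, Add(8, -7)) = Mul(25, 1) = 25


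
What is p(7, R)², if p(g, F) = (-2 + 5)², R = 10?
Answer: 81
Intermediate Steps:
p(g, F) = 9 (p(g, F) = 3² = 9)
p(7, R)² = 9² = 81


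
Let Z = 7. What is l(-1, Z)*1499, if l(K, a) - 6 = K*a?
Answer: -1499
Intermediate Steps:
l(K, a) = 6 + K*a
l(-1, Z)*1499 = (6 - 1*7)*1499 = (6 - 7)*1499 = -1*1499 = -1499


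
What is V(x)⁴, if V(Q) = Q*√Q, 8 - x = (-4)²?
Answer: 262144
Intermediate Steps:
x = -8 (x = 8 - 1*(-4)² = 8 - 1*16 = 8 - 16 = -8)
V(Q) = Q^(3/2)
V(x)⁴ = ((-8)^(3/2))⁴ = (-16*I*√2)⁴ = 262144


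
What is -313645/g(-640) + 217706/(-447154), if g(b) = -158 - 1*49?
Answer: 70101275594/46280439 ≈ 1514.7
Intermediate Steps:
g(b) = -207 (g(b) = -158 - 49 = -207)
-313645/g(-640) + 217706/(-447154) = -313645/(-207) + 217706/(-447154) = -313645*(-1/207) + 217706*(-1/447154) = 313645/207 - 108853/223577 = 70101275594/46280439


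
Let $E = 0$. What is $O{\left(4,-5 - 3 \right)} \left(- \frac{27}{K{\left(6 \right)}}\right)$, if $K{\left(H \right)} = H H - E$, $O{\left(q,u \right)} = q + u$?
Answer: $3$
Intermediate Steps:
$K{\left(H \right)} = H^{2}$ ($K{\left(H \right)} = H H - 0 = H^{2} + 0 = H^{2}$)
$O{\left(4,-5 - 3 \right)} \left(- \frac{27}{K{\left(6 \right)}}\right) = \left(4 - 8\right) \left(- \frac{27}{6^{2}}\right) = \left(4 - 8\right) \left(- \frac{27}{36}\right) = - 4 \left(\left(-27\right) \frac{1}{36}\right) = \left(-4\right) \left(- \frac{3}{4}\right) = 3$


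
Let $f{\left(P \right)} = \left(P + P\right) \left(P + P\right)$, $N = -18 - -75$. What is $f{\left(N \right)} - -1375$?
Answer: $14371$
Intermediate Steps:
$N = 57$ ($N = -18 + 75 = 57$)
$f{\left(P \right)} = 4 P^{2}$ ($f{\left(P \right)} = 2 P 2 P = 4 P^{2}$)
$f{\left(N \right)} - -1375 = 4 \cdot 57^{2} - -1375 = 4 \cdot 3249 + 1375 = 12996 + 1375 = 14371$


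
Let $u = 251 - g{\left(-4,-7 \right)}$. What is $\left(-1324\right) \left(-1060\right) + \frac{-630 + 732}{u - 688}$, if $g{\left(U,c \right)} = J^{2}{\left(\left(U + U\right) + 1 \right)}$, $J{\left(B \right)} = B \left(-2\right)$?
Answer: $\frac{296125806}{211} \approx 1.4034 \cdot 10^{6}$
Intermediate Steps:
$J{\left(B \right)} = - 2 B$
$g{\left(U,c \right)} = \left(-2 - 4 U\right)^{2}$ ($g{\left(U,c \right)} = \left(- 2 \left(\left(U + U\right) + 1\right)\right)^{2} = \left(- 2 \left(2 U + 1\right)\right)^{2} = \left(- 2 \left(1 + 2 U\right)\right)^{2} = \left(-2 - 4 U\right)^{2}$)
$u = 55$ ($u = 251 - 4 \left(1 + 2 \left(-4\right)\right)^{2} = 251 - 4 \left(1 - 8\right)^{2} = 251 - 4 \left(-7\right)^{2} = 251 - 4 \cdot 49 = 251 - 196 = 55$)
$\left(-1324\right) \left(-1060\right) + \frac{-630 + 732}{u - 688} = \left(-1324\right) \left(-1060\right) + \frac{-630 + 732}{55 - 688} = 1403440 + \frac{102}{-633} = 1403440 + 102 \left(- \frac{1}{633}\right) = 1403440 - \frac{34}{211} = \frac{296125806}{211}$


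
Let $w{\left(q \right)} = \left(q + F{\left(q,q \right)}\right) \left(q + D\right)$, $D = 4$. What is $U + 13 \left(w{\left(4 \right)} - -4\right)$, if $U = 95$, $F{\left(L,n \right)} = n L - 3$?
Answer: $1915$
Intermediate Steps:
$F{\left(L,n \right)} = -3 + L n$ ($F{\left(L,n \right)} = L n - 3 = -3 + L n$)
$w{\left(q \right)} = \left(4 + q\right) \left(-3 + q + q^{2}\right)$ ($w{\left(q \right)} = \left(q + \left(-3 + q q\right)\right) \left(q + 4\right) = \left(q + \left(-3 + q^{2}\right)\right) \left(4 + q\right) = \left(-3 + q + q^{2}\right) \left(4 + q\right) = \left(4 + q\right) \left(-3 + q + q^{2}\right)$)
$U + 13 \left(w{\left(4 \right)} - -4\right) = 95 + 13 \left(\left(-12 + 4 + 4^{3} + 5 \cdot 4^{2}\right) - -4\right) = 95 + 13 \left(\left(-12 + 4 + 64 + 5 \cdot 16\right) + 4\right) = 95 + 13 \left(\left(-12 + 4 + 64 + 80\right) + 4\right) = 95 + 13 \left(136 + 4\right) = 95 + 13 \cdot 140 = 95 + 1820 = 1915$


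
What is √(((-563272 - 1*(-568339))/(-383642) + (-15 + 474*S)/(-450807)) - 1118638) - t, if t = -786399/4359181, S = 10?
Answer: 786399/4359181 + I*√75872532916972299476279794/8235642814 ≈ 0.1804 + 1057.7*I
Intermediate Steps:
t = -786399/4359181 (t = -786399*1/4359181 = -786399/4359181 ≈ -0.18040)
√(((-563272 - 1*(-568339))/(-383642) + (-15 + 474*S)/(-450807)) - 1118638) - t = √(((-563272 - 1*(-568339))/(-383642) + (-15 + 474*10)/(-450807)) - 1118638) - 1*(-786399/4359181) = √(((-563272 + 568339)*(-1/383642) + (-15 + 4740)*(-1/450807)) - 1118638) + 786399/4359181 = √((5067*(-1/383642) + 4725*(-1/450807)) - 1118638) + 786399/4359181 = √((-5067/383642 - 225/21467) - 1118638) + 786399/4359181 = √(-195092739/8235642814 - 1118638) + 786399/4359181 = √(-9212703201260071/8235642814) + 786399/4359181 = I*√75872532916972299476279794/8235642814 + 786399/4359181 = 786399/4359181 + I*√75872532916972299476279794/8235642814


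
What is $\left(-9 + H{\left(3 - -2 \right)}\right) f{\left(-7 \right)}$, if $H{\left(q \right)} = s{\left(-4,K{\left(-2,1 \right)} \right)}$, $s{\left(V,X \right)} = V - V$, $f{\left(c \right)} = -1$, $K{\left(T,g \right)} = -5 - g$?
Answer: $9$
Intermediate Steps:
$s{\left(V,X \right)} = 0$
$H{\left(q \right)} = 0$
$\left(-9 + H{\left(3 - -2 \right)}\right) f{\left(-7 \right)} = \left(-9 + 0\right) \left(-1\right) = \left(-9\right) \left(-1\right) = 9$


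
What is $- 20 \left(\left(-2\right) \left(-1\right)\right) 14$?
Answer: $-560$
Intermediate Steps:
$- 20 \left(\left(-2\right) \left(-1\right)\right) 14 = \left(-20\right) 2 \cdot 14 = \left(-40\right) 14 = -560$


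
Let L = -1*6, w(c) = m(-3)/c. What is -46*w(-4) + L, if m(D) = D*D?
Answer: 195/2 ≈ 97.500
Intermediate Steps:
m(D) = D²
w(c) = 9/c (w(c) = (-3)²/c = 9/c)
L = -6
-46*w(-4) + L = -414/(-4) - 6 = -414*(-1)/4 - 6 = -46*(-9/4) - 6 = 207/2 - 6 = 195/2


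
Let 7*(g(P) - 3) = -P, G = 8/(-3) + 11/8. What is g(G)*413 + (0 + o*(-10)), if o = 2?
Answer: 31085/24 ≈ 1295.2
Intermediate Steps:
G = -31/24 (G = 8*(-⅓) + 11*(⅛) = -8/3 + 11/8 = -31/24 ≈ -1.2917)
g(P) = 3 - P/7 (g(P) = 3 + (-P)/7 = 3 - P/7)
g(G)*413 + (0 + o*(-10)) = (3 - ⅐*(-31/24))*413 + (0 + 2*(-10)) = (3 + 31/168)*413 + (0 - 20) = (535/168)*413 - 20 = 31565/24 - 20 = 31085/24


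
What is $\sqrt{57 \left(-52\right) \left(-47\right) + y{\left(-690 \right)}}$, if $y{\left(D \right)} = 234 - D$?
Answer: $2 \sqrt{35058} \approx 374.48$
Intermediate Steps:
$\sqrt{57 \left(-52\right) \left(-47\right) + y{\left(-690 \right)}} = \sqrt{57 \left(-52\right) \left(-47\right) + \left(234 - -690\right)} = \sqrt{\left(-2964\right) \left(-47\right) + \left(234 + 690\right)} = \sqrt{139308 + 924} = \sqrt{140232} = 2 \sqrt{35058}$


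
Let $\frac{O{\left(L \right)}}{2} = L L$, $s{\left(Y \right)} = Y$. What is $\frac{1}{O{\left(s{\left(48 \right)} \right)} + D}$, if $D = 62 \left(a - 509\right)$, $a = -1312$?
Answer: $- \frac{1}{108294} \approx -9.2341 \cdot 10^{-6}$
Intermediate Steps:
$O{\left(L \right)} = 2 L^{2}$ ($O{\left(L \right)} = 2 L L = 2 L^{2}$)
$D = -112902$ ($D = 62 \left(-1312 - 509\right) = 62 \left(-1821\right) = -112902$)
$\frac{1}{O{\left(s{\left(48 \right)} \right)} + D} = \frac{1}{2 \cdot 48^{2} - 112902} = \frac{1}{2 \cdot 2304 - 112902} = \frac{1}{4608 - 112902} = \frac{1}{-108294} = - \frac{1}{108294}$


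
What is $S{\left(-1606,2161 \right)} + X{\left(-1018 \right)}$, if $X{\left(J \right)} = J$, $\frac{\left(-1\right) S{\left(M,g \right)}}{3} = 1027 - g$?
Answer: $2384$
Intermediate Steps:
$S{\left(M,g \right)} = -3081 + 3 g$ ($S{\left(M,g \right)} = - 3 \left(1027 - g\right) = -3081 + 3 g$)
$S{\left(-1606,2161 \right)} + X{\left(-1018 \right)} = \left(-3081 + 3 \cdot 2161\right) - 1018 = \left(-3081 + 6483\right) - 1018 = 3402 - 1018 = 2384$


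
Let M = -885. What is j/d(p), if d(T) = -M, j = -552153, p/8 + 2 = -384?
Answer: -184051/295 ≈ -623.90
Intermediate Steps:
p = -3088 (p = -16 + 8*(-384) = -16 - 3072 = -3088)
d(T) = 885 (d(T) = -1*(-885) = 885)
j/d(p) = -552153/885 = -552153*1/885 = -184051/295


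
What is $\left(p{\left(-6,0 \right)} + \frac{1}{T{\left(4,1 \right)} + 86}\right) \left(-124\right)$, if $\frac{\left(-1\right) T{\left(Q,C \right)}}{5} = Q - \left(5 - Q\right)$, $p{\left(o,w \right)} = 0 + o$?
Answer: $\frac{52700}{71} \approx 742.25$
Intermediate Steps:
$p{\left(o,w \right)} = o$
$T{\left(Q,C \right)} = 25 - 10 Q$ ($T{\left(Q,C \right)} = - 5 \left(Q - \left(5 - Q\right)\right) = - 5 \left(Q + \left(-5 + Q\right)\right) = - 5 \left(-5 + 2 Q\right) = 25 - 10 Q$)
$\left(p{\left(-6,0 \right)} + \frac{1}{T{\left(4,1 \right)} + 86}\right) \left(-124\right) = \left(-6 + \frac{1}{\left(25 - 40\right) + 86}\right) \left(-124\right) = \left(-6 + \frac{1}{-15 + 86}\right) \left(-124\right) = \left(-6 + \frac{1}{71}\right) \left(-124\right) = \left(- \frac{425}{71}\right) \left(-124\right) = \frac{52700}{71}$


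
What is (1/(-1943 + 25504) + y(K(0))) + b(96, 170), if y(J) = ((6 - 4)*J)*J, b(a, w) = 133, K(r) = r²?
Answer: 3133614/23561 ≈ 133.00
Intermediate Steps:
y(J) = 2*J² (y(J) = (2*J)*J = 2*J²)
(1/(-1943 + 25504) + y(K(0))) + b(96, 170) = (1/(-1943 + 25504) + 2*(0²)²) + 133 = (1/23561 + 2*0²) + 133 = (1/23561 + 2*0) + 133 = (1/23561 + 0) + 133 = 1/23561 + 133 = 3133614/23561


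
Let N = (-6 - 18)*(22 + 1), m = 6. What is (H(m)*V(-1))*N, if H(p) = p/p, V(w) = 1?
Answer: -552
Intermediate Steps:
H(p) = 1
N = -552 (N = -24*23 = -552)
(H(m)*V(-1))*N = (1*1)*(-552) = 1*(-552) = -552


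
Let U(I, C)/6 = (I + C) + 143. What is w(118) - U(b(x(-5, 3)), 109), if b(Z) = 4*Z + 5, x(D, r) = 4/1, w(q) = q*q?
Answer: 12286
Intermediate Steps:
w(q) = q²
x(D, r) = 4 (x(D, r) = 4*1 = 4)
b(Z) = 5 + 4*Z
U(I, C) = 858 + 6*C + 6*I (U(I, C) = 6*((I + C) + 143) = 6*((C + I) + 143) = 6*(143 + C + I) = 858 + 6*C + 6*I)
w(118) - U(b(x(-5, 3)), 109) = 118² - (858 + 6*109 + 6*(5 + 4*4)) = 13924 - (858 + 654 + 6*(5 + 16)) = 13924 - (858 + 654 + 6*21) = 13924 - (858 + 654 + 126) = 13924 - 1*1638 = 13924 - 1638 = 12286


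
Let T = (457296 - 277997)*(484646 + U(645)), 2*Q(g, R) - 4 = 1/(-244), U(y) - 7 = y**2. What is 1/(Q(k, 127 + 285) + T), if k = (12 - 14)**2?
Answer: 488/78807444385311 ≈ 6.1923e-12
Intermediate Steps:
k = 4 (k = (-2)**2 = 4)
U(y) = 7 + y**2
Q(g, R) = 975/488 (Q(g, R) = 2 + (1/2)/(-244) = 2 + (1/2)*(-1/244) = 2 - 1/488 = 975/488)
T = 161490664722 (T = (457296 - 277997)*(484646 + (7 + 645**2)) = 179299*(484646 + (7 + 416025)) = 179299*(484646 + 416032) = 179299*900678 = 161490664722)
1/(Q(k, 127 + 285) + T) = 1/(975/488 + 161490664722) = 1/(78807444385311/488) = 488/78807444385311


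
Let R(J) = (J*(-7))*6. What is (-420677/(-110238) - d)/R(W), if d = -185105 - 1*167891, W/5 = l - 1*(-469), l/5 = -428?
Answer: 7782798745/7736723316 ≈ 1.0060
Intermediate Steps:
l = -2140 (l = 5*(-428) = -2140)
W = -8355 (W = 5*(-2140 - 1*(-469)) = 5*(-2140 + 469) = 5*(-1671) = -8355)
d = -352996 (d = -185105 - 167891 = -352996)
R(J) = -42*J (R(J) = -7*J*6 = -42*J)
(-420677/(-110238) - d)/R(W) = (-420677/(-110238) - 1*(-352996))/((-42*(-8355))) = (-420677*(-1/110238) + 352996)/350910 = (420677/110238 + 352996)*(1/350910) = (38913993725/110238)*(1/350910) = 7782798745/7736723316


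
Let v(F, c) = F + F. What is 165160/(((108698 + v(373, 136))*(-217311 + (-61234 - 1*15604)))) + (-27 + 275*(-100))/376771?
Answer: -221558655263393/3032332427182319 ≈ -0.073065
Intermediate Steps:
v(F, c) = 2*F
165160/(((108698 + v(373, 136))*(-217311 + (-61234 - 1*15604)))) + (-27 + 275*(-100))/376771 = 165160/(((108698 + 2*373)*(-217311 + (-61234 - 1*15604)))) + (-27 + 275*(-100))/376771 = 165160/(((108698 + 746)*(-217311 + (-61234 - 15604)))) + (-27 - 27500)*(1/376771) = 165160/((109444*(-217311 - 76838))) - 27527*1/376771 = 165160/((109444*(-294149))) - 27527/376771 = 165160/(-32192843156) - 27527/376771 = 165160*(-1/32192843156) - 27527/376771 = -41290/8048210789 - 27527/376771 = -221558655263393/3032332427182319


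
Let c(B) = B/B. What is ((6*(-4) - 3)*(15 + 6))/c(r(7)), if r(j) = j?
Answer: -567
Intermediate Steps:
c(B) = 1
((6*(-4) - 3)*(15 + 6))/c(r(7)) = ((6*(-4) - 3)*(15 + 6))/1 = ((-24 - 3)*21)*1 = -27*21*1 = -567*1 = -567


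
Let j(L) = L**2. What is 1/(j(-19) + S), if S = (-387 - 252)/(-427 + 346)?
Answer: 9/3320 ≈ 0.0027108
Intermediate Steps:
S = 71/9 (S = -639/(-81) = -639*(-1/81) = 71/9 ≈ 7.8889)
1/(j(-19) + S) = 1/((-19)**2 + 71/9) = 1/(361 + 71/9) = 1/(3320/9) = 9/3320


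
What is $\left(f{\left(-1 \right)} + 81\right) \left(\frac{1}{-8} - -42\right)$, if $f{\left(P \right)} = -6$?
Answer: $\frac{25125}{8} \approx 3140.6$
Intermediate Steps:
$\left(f{\left(-1 \right)} + 81\right) \left(\frac{1}{-8} - -42\right) = \left(-6 + 81\right) \left(\frac{1}{-8} - -42\right) = 75 \left(- \frac{1}{8} + 42\right) = 75 \cdot \frac{335}{8} = \frac{25125}{8}$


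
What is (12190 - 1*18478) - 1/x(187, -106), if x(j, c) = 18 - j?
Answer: -1062671/169 ≈ -6288.0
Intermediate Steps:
(12190 - 1*18478) - 1/x(187, -106) = (12190 - 1*18478) - 1/(18 - 1*187) = (12190 - 18478) - 1/(18 - 187) = -6288 - 1/(-169) = -6288 - 1*(-1/169) = -6288 + 1/169 = -1062671/169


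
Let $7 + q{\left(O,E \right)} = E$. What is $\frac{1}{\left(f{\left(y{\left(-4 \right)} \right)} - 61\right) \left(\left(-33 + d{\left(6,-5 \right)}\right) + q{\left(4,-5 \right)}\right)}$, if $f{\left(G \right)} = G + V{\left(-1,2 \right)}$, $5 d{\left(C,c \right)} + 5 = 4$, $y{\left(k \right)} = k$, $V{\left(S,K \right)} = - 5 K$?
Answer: $\frac{1}{3390} \approx 0.00029499$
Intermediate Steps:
$d{\left(C,c \right)} = - \frac{1}{5}$ ($d{\left(C,c \right)} = -1 + \frac{1}{5} \cdot 4 = -1 + \frac{4}{5} = - \frac{1}{5}$)
$q{\left(O,E \right)} = -7 + E$
$f{\left(G \right)} = -10 + G$ ($f{\left(G \right)} = G - 10 = -10 + G$)
$\frac{1}{\left(f{\left(y{\left(-4 \right)} \right)} - 61\right) \left(\left(-33 + d{\left(6,-5 \right)}\right) + q{\left(4,-5 \right)}\right)} = \frac{1}{\left(\left(-10 - 4\right) - 61\right) \left(\left(-33 - \frac{1}{5}\right) - 12\right)} = \frac{1}{\left(-14 - 61\right) \left(- \frac{166}{5} - 12\right)} = \frac{1}{\left(-75\right) \left(- \frac{226}{5}\right)} = \frac{1}{3390}$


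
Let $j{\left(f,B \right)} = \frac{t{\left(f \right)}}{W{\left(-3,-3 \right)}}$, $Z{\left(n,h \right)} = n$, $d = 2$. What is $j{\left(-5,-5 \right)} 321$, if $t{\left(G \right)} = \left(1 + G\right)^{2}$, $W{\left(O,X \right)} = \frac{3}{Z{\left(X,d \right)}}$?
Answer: $-5136$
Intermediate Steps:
$W{\left(O,X \right)} = \frac{3}{X}$
$j{\left(f,B \right)} = - \left(1 + f\right)^{2}$ ($j{\left(f,B \right)} = \frac{\left(1 + f\right)^{2}}{3 \frac{1}{-3}} = \frac{\left(1 + f\right)^{2}}{3 \left(- \frac{1}{3}\right)} = \frac{\left(1 + f\right)^{2}}{-1} = \left(1 + f\right)^{2} \left(-1\right) = - \left(1 + f\right)^{2}$)
$j{\left(-5,-5 \right)} 321 = - \left(1 - 5\right)^{2} \cdot 321 = - \left(-4\right)^{2} \cdot 321 = \left(-1\right) 16 \cdot 321 = \left(-16\right) 321 = -5136$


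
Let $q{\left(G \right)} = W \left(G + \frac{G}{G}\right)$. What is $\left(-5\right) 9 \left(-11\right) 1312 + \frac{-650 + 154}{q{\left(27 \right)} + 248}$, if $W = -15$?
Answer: $\frac{27926044}{43} \approx 6.4944 \cdot 10^{5}$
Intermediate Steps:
$q{\left(G \right)} = -15 - 15 G$ ($q{\left(G \right)} = - 15 \left(G + \frac{G}{G}\right) = - 15 \left(G + 1\right) = - 15 \left(1 + G\right) = -15 - 15 G$)
$\left(-5\right) 9 \left(-11\right) 1312 + \frac{-650 + 154}{q{\left(27 \right)} + 248} = \left(-5\right) 9 \left(-11\right) 1312 + \frac{-650 + 154}{\left(-15 - 405\right) + 248} = \left(-45\right) \left(-11\right) 1312 - \frac{496}{\left(-15 - 405\right) + 248} = 495 \cdot 1312 - \frac{496}{-420 + 248} = 649440 - \frac{496}{-172} = 649440 - - \frac{124}{43} = 649440 + \frac{124}{43} = \frac{27926044}{43}$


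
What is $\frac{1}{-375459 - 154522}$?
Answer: $- \frac{1}{529981} \approx -1.8869 \cdot 10^{-6}$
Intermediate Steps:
$\frac{1}{-375459 - 154522} = \frac{1}{-529981} = - \frac{1}{529981}$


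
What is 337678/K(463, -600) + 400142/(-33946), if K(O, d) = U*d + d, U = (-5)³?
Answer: -4576936853/631395600 ≈ -7.2489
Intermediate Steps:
U = -125
K(O, d) = -124*d (K(O, d) = -125*d + d = -124*d)
337678/K(463, -600) + 400142/(-33946) = 337678/((-124*(-600))) + 400142/(-33946) = 337678/74400 + 400142*(-1/33946) = 337678*(1/74400) - 200071/16973 = 168839/37200 - 200071/16973 = -4576936853/631395600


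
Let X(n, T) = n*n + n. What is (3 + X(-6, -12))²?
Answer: 1089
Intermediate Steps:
X(n, T) = n + n² (X(n, T) = n² + n = n + n²)
(3 + X(-6, -12))² = (3 - 6*(1 - 6))² = (3 - 6*(-5))² = (3 + 30)² = 33² = 1089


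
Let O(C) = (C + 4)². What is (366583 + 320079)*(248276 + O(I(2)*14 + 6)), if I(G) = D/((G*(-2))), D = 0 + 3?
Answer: 340963732755/2 ≈ 1.7048e+11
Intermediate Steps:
D = 3
I(G) = -3/(2*G) (I(G) = 3/((G*(-2))) = 3/((-2*G)) = 3*(-1/(2*G)) = -3/(2*G))
O(C) = (4 + C)²
(366583 + 320079)*(248276 + O(I(2)*14 + 6)) = (366583 + 320079)*(248276 + (4 + (-3/2/2*14 + 6))²) = 686662*(248276 + (4 + (-3/2*½*14 + 6))²) = 686662*(248276 + (4 + (-¾*14 + 6))²) = 686662*(248276 + (4 + (-21/2 + 6))²) = 686662*(248276 + (4 - 9/2)²) = 686662*(248276 + (-½)²) = 686662*(248276 + ¼) = 686662*(993105/4) = 340963732755/2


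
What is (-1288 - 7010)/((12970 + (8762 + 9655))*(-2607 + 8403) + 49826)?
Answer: -4149/90984439 ≈ -4.5601e-5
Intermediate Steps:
(-1288 - 7010)/((12970 + (8762 + 9655))*(-2607 + 8403) + 49826) = -8298/((12970 + 18417)*5796 + 49826) = -8298/(31387*5796 + 49826) = -8298/(181919052 + 49826) = -8298/181968878 = -8298*1/181968878 = -4149/90984439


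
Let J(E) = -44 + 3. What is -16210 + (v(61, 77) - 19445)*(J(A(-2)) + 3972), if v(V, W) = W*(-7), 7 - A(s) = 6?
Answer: -78573314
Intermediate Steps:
A(s) = 1 (A(s) = 7 - 1*6 = 7 - 6 = 1)
v(V, W) = -7*W
J(E) = -41
-16210 + (v(61, 77) - 19445)*(J(A(-2)) + 3972) = -16210 + (-7*77 - 19445)*(-41 + 3972) = -16210 + (-539 - 19445)*3931 = -16210 - 19984*3931 = -16210 - 78557104 = -78573314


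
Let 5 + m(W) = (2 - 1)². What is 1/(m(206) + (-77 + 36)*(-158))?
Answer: 1/6474 ≈ 0.00015446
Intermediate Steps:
m(W) = -4 (m(W) = -5 + (2 - 1)² = -5 + 1² = -5 + 1 = -4)
1/(m(206) + (-77 + 36)*(-158)) = 1/(-4 + (-77 + 36)*(-158)) = 1/(-4 - 41*(-158)) = 1/(-4 + 6478) = 1/6474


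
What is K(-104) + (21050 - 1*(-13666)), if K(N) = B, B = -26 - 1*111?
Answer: 34579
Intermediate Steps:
B = -137 (B = -26 - 111 = -137)
K(N) = -137
K(-104) + (21050 - 1*(-13666)) = -137 + (21050 - 1*(-13666)) = -137 + (21050 + 13666) = -137 + 34716 = 34579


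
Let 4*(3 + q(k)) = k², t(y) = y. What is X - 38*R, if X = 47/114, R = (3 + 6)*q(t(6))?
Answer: -233881/114 ≈ -2051.6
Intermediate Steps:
q(k) = -3 + k²/4
R = 54 (R = (3 + 6)*(-3 + (¼)*6²) = 9*(-3 + (¼)*36) = 9*(-3 + 9) = 9*6 = 54)
X = 47/114 (X = 47*(1/114) = 47/114 ≈ 0.41228)
X - 38*R = 47/114 - 38*54 = 47/114 - 2052 = -233881/114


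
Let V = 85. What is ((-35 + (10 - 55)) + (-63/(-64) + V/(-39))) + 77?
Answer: -10471/2496 ≈ -4.1951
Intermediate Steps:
((-35 + (10 - 55)) + (-63/(-64) + V/(-39))) + 77 = ((-35 + (10 - 55)) + (-63/(-64) + 85/(-39))) + 77 = ((-35 - 45) + (-63*(-1/64) + 85*(-1/39))) + 77 = (-80 + (63/64 - 85/39)) + 77 = (-80 - 2983/2496) + 77 = -202663/2496 + 77 = -10471/2496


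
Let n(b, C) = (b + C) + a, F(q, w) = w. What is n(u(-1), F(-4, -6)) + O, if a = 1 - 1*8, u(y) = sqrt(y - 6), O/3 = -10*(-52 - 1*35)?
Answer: 2597 + I*sqrt(7) ≈ 2597.0 + 2.6458*I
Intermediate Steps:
O = 2610 (O = 3*(-10*(-52 - 1*35)) = 3*(-10*(-52 - 35)) = 3*(-10*(-87)) = 3*870 = 2610)
u(y) = sqrt(-6 + y)
a = -7 (a = 1 - 8 = -7)
n(b, C) = -7 + C + b (n(b, C) = (b + C) - 7 = (C + b) - 7 = -7 + C + b)
n(u(-1), F(-4, -6)) + O = (-7 - 6 + sqrt(-6 - 1)) + 2610 = (-7 - 6 + sqrt(-7)) + 2610 = (-7 - 6 + I*sqrt(7)) + 2610 = (-13 + I*sqrt(7)) + 2610 = 2597 + I*sqrt(7)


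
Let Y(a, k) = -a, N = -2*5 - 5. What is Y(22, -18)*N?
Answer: 330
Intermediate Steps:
N = -15 (N = -10 - 5 = -15)
Y(22, -18)*N = -1*22*(-15) = -22*(-15) = 330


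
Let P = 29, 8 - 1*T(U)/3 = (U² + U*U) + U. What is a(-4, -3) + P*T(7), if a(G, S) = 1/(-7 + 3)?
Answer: -33757/4 ≈ -8439.3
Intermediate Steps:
T(U) = 24 - 6*U² - 3*U (T(U) = 24 - 3*((U² + U*U) + U) = 24 - 3*((U² + U²) + U) = 24 - 3*(2*U² + U) = 24 - 3*(U + 2*U²) = 24 + (-6*U² - 3*U) = 24 - 6*U² - 3*U)
a(G, S) = -¼ (a(G, S) = 1/(-4) = -¼)
a(-4, -3) + P*T(7) = -¼ + 29*(24 - 6*7² - 3*7) = -¼ + 29*(24 - 6*49 - 21) = -¼ + 29*(24 - 294 - 21) = -¼ + 29*(-291) = -¼ - 8439 = -33757/4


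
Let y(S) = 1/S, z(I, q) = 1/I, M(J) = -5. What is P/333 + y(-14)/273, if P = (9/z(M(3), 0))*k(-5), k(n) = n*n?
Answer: -477787/141414 ≈ -3.3786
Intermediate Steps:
k(n) = n²
P = -1125 (P = (9/(1/(-5)))*(-5)² = (9/(-⅕))*25 = (9*(-5))*25 = -45*25 = -1125)
P/333 + y(-14)/273 = -1125/333 + 1/(-14*273) = -1125*1/333 - 1/14*1/273 = -125/37 - 1/3822 = -477787/141414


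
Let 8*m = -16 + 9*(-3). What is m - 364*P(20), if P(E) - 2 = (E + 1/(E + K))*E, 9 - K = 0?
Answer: -34007583/232 ≈ -1.4658e+5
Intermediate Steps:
K = 9 (K = 9 - 1*0 = 9 + 0 = 9)
P(E) = 2 + E*(E + 1/(9 + E)) (P(E) = 2 + (E + 1/(E + 9))*E = 2 + (E + 1/(9 + E))*E = 2 + E*(E + 1/(9 + E)))
m = -43/8 (m = (-16 + 9*(-3))/8 = (-16 - 27)/8 = (⅛)*(-43) = -43/8 ≈ -5.3750)
m - 364*P(20) = -43/8 - 364*(18 + 20³ + 3*20 + 9*20²)/(9 + 20) = -43/8 - 364*(18 + 8000 + 60 + 9*400)/29 = -43/8 - 364*(18 + 8000 + 60 + 3600)/29 = -43/8 - 364*11678/29 = -43/8 - 4250792/29 = -34007583/232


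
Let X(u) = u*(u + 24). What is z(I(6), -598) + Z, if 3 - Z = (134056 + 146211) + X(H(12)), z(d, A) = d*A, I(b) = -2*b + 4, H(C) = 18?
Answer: -276236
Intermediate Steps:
X(u) = u*(24 + u)
I(b) = 4 - 2*b
z(d, A) = A*d
Z = -281020 (Z = 3 - ((134056 + 146211) + 18*(24 + 18)) = 3 - (280267 + 18*42) = 3 - (280267 + 756) = 3 - 1*281023 = 3 - 281023 = -281020)
z(I(6), -598) + Z = -598*(4 - 2*6) - 281020 = -598*(4 - 12) - 281020 = -598*(-8) - 281020 = 4784 - 281020 = -276236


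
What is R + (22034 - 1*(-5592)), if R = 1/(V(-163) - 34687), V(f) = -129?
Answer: 961826815/34816 ≈ 27626.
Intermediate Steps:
R = -1/34816 (R = 1/(-129 - 34687) = 1/(-34816) = -1/34816 ≈ -2.8722e-5)
R + (22034 - 1*(-5592)) = -1/34816 + (22034 - 1*(-5592)) = -1/34816 + (22034 + 5592) = -1/34816 + 27626 = 961826815/34816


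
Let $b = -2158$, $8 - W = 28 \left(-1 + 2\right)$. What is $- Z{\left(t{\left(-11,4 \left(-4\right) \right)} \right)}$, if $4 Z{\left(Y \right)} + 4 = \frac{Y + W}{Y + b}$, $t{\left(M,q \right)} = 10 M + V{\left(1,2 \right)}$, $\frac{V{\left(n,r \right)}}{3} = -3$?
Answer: $\frac{8969}{9108} \approx 0.98474$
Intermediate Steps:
$W = -20$ ($W = 8 - 28 \left(-1 + 2\right) = 8 - 28 \cdot 1 = 8 - 28 = -20$)
$V{\left(n,r \right)} = -9$ ($V{\left(n,r \right)} = 3 \left(-3\right) = -9$)
$t{\left(M,q \right)} = -9 + 10 M$ ($t{\left(M,q \right)} = 10 M - 9 = -9 + 10 M$)
$Z{\left(Y \right)} = -1 + \frac{-20 + Y}{4 \left(-2158 + Y\right)}$ ($Z{\left(Y \right)} = -1 + \frac{\left(Y - 20\right) \frac{1}{Y - 2158}}{4} = -1 + \frac{\left(-20 + Y\right) \frac{1}{-2158 + Y}}{4} = -1 + \frac{\frac{1}{-2158 + Y} \left(-20 + Y\right)}{4} = -1 + \frac{-20 + Y}{4 \left(-2158 + Y\right)}$)
$- Z{\left(t{\left(-11,4 \left(-4\right) \right)} \right)} = - \frac{8612 - 3 \left(-9 + 10 \left(-11\right)\right)}{4 \left(-2158 + \left(-9 + 10 \left(-11\right)\right)\right)} = - \frac{8612 - 3 \left(-9 - 110\right)}{4 \left(-2158 - 119\right)} = - \frac{8612 - -357}{4 \left(-2158 - 119\right)} = - \frac{8612 + 357}{4 \left(-2277\right)} = - \frac{\left(-1\right) 8969}{4 \cdot 2277} = \left(-1\right) \left(- \frac{8969}{9108}\right) = \frac{8969}{9108}$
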